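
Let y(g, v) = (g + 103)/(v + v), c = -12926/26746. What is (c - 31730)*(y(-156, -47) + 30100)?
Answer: -1200626751521109/1257062 ≈ -9.5511e+8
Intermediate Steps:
c = -6463/13373 (c = -12926*1/26746 = -6463/13373 ≈ -0.48329)
y(g, v) = (103 + g)/(2*v) (y(g, v) = (103 + g)/((2*v)) = (103 + g)*(1/(2*v)) = (103 + g)/(2*v))
(c - 31730)*(y(-156, -47) + 30100) = (-6463/13373 - 31730)*((½)*(103 - 156)/(-47) + 30100) = -424331753*((½)*(-1/47)*(-53) + 30100)/13373 = -424331753*(53/94 + 30100)/13373 = -424331753/13373*2829453/94 = -1200626751521109/1257062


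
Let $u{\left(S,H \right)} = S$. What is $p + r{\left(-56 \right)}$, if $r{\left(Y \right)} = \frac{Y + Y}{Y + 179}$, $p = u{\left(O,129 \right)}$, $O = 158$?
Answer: $\frac{19322}{123} \approx 157.09$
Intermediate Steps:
$p = 158$
$r{\left(Y \right)} = \frac{2 Y}{179 + Y}$
$p + r{\left(-56 \right)} = 158 + 2 \left(-56\right) \frac{1}{179 - 56} = 158 + 2 \left(-56\right) \frac{1}{123} = 158 - \frac{112}{123} = \frac{19322}{123}$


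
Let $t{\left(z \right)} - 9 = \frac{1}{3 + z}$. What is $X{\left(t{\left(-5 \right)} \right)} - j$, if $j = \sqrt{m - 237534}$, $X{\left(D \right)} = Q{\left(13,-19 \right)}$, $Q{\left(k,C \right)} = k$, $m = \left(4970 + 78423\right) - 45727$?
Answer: $13 - 2 i \sqrt{49967} \approx 13.0 - 447.07 i$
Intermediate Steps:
$t{\left(z \right)} = 9 + \frac{1}{3 + z}$
$m = 37666$ ($m = 83393 - 45727 = 37666$)
$X{\left(D \right)} = 13$
$j = 2 i \sqrt{49967}$ ($j = \sqrt{37666 - 237534} = \sqrt{-199868} = 2 i \sqrt{49967} \approx 447.07 i$)
$X{\left(t{\left(-5 \right)} \right)} - j = 13 - 2 i \sqrt{49967}$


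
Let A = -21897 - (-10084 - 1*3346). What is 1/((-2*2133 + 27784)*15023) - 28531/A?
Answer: 10080313695801/2991483508838 ≈ 3.3697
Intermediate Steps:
A = -8467 (A = -21897 - (-10084 - 3346) = -21897 - 1*(-13430) = -21897 + 13430 = -8467)
1/((-2*2133 + 27784)*15023) - 28531/A = 1/((-2*2133 + 27784)*15023) - 28531/(-8467) = (1/15023)/(-4266 + 27784) - 28531*(-1/8467) = (1/15023)/23518 + 28531/8467 = (1/23518)*(1/15023) + 28531/8467 = 1/353310914 + 28531/8467 = 10080313695801/2991483508838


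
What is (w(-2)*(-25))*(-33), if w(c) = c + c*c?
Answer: 1650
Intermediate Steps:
w(c) = c + c²
(w(-2)*(-25))*(-33) = (-2*(1 - 2)*(-25))*(-33) = (-2*(-1)*(-25))*(-33) = (2*(-25))*(-33) = -50*(-33) = 1650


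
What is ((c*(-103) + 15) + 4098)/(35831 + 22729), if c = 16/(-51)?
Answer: 211411/2986560 ≈ 0.070787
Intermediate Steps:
c = -16/51 (c = 16*(-1/51) = -16/51 ≈ -0.31373)
((c*(-103) + 15) + 4098)/(35831 + 22729) = ((-16/51*(-103) + 15) + 4098)/(35831 + 22729) = ((1648/51 + 15) + 4098)/58560 = (2413/51 + 4098)*(1/58560) = (211411/51)*(1/58560) = 211411/2986560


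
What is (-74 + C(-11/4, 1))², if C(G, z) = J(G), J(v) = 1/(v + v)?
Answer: 665856/121 ≈ 5502.9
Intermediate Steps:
J(v) = 1/(2*v)
C(G, z) = 1/(2*G)
(-74 + C(-11/4, 1))² = (-74 + 1/(2*((-11/4))))² = (-74 + 1/(2*((-11*¼))))² = (-74 + 1/(2*(-11/4)))² = (-74 + (½)*(-4/11))² = (-74 - 2/11)² = (-816/11)² = 665856/121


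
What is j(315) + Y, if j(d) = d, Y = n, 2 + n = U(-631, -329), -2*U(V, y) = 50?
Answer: 288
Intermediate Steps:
U(V, y) = -25 (U(V, y) = -½*50 = -25)
n = -27 (n = -2 - 25 = -27)
Y = -27
j(315) + Y = 315 - 27 = 288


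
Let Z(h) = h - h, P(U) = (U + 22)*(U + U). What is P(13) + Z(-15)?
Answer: 910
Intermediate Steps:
P(U) = 2*U*(22 + U) (P(U) = (22 + U)*(2*U) = 2*U*(22 + U))
Z(h) = 0
P(13) + Z(-15) = 2*13*(22 + 13) + 0 = 2*13*35 + 0 = 910 + 0 = 910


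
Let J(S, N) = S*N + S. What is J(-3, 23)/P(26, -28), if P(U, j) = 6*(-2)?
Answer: 6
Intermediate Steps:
J(S, N) = S + N*S (J(S, N) = N*S + S = S + N*S)
P(U, j) = -12
J(-3, 23)/P(26, -28) = -3*(1 + 23)/(-12) = -3*24*(-1/12) = -72*(-1/12) = 6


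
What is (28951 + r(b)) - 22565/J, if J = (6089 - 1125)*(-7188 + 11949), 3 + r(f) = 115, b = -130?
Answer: 686863410487/23633604 ≈ 29063.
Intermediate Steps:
r(f) = 112 (r(f) = -3 + 115 = 112)
J = 23633604 (J = 4964*4761 = 23633604)
(28951 + r(b)) - 22565/J = (28951 + 112) - 22565/23633604 = 29063 - 22565*1/23633604 = 29063 - 22565/23633604 = 686863410487/23633604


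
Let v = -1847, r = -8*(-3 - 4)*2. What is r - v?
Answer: 1959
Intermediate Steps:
r = 112 (r = -8*(-7)*2 = 56*2 = 112)
r - v = 112 - 1*(-1847) = 112 + 1847 = 1959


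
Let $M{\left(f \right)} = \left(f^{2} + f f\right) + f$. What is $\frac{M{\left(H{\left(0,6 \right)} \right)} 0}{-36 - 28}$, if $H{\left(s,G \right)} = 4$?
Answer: $0$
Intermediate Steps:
$M{\left(f \right)} = f + 2 f^{2}$ ($M{\left(f \right)} = \left(f^{2} + f^{2}\right) + f = 2 f^{2} + f = f + 2 f^{2}$)
$\frac{M{\left(H{\left(0,6 \right)} \right)} 0}{-36 - 28} = \frac{4 \left(1 + 2 \cdot 4\right) 0}{-36 - 28} = \frac{4 \left(1 + 8\right) 0}{-64} = 4 \cdot 9 \cdot 0 \left(- \frac{1}{64}\right) = 36 \cdot 0 \left(- \frac{1}{64}\right) = 0 \left(- \frac{1}{64}\right) = 0$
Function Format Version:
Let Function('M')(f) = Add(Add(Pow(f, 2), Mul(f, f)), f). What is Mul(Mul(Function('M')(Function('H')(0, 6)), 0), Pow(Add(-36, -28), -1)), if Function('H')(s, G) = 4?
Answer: 0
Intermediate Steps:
Function('M')(f) = Add(f, Mul(2, Pow(f, 2))) (Function('M')(f) = Add(Add(Pow(f, 2), Pow(f, 2)), f) = Add(Mul(2, Pow(f, 2)), f) = Add(f, Mul(2, Pow(f, 2))))
Mul(Mul(Function('M')(Function('H')(0, 6)), 0), Pow(Add(-36, -28), -1)) = Mul(Mul(Mul(4, Add(1, Mul(2, 4))), 0), Pow(Add(-36, -28), -1)) = Mul(Mul(Mul(4, Add(1, 8)), 0), Pow(-64, -1)) = Mul(Mul(Mul(4, 9), 0), Rational(-1, 64)) = Mul(Mul(36, 0), Rational(-1, 64)) = Mul(0, Rational(-1, 64)) = 0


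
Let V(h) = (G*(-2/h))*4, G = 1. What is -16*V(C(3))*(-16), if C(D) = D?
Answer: -2048/3 ≈ -682.67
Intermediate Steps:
V(h) = -8/h (V(h) = (1*(-2/h))*4 = -2/h*4 = -8/h)
-16*V(C(3))*(-16) = -(-128)/3*(-16) = -16*(-8/3)*(-16) = (128/3)*(-16) = -2048/3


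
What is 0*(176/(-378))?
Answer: 0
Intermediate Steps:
0*(176/(-378)) = 0*(176*(-1/378)) = 0*(-88/189) = 0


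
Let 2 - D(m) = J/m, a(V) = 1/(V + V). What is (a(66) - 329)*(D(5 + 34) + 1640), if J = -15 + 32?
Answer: -2780239967/5148 ≈ -5.4006e+5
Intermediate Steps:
a(V) = 1/(2*V)
J = 17
D(m) = 2 - 17/m
(a(66) - 329)*(D(5 + 34) + 1640) = ((½)/66 - 329)*((2 - 17/(5 + 34)) + 1640) = ((½)*(1/66) - 329)*((2 - 17/39) + 1640) = (1/132 - 329)*((2 - 17*1/39) + 1640) = -43427*((2 - 17/39) + 1640)/132 = -43427*(61/39 + 1640)/132 = -43427/132*64021/39 = -2780239967/5148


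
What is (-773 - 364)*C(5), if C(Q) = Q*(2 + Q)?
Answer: -39795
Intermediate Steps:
(-773 - 364)*C(5) = (-773 - 364)*(5*(2 + 5)) = -5685*7 = -1137*35 = -39795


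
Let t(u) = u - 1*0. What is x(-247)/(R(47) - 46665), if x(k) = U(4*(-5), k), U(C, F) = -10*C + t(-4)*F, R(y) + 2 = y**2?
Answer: -594/22229 ≈ -0.026722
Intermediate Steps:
t(u) = u (t(u) = u + 0 = u)
R(y) = -2 + y**2
U(C, F) = -10*C - 4*F
x(k) = 200 - 4*k (x(k) = -40*(-5) - 4*k = -10*(-20) - 4*k = 200 - 4*k)
x(-247)/(R(47) - 46665) = (200 - 4*(-247))/((-2 + 47**2) - 46665) = (200 + 988)/((-2 + 2209) - 46665) = 1188/(2207 - 46665) = 1188/(-44458) = 1188*(-1/44458) = -594/22229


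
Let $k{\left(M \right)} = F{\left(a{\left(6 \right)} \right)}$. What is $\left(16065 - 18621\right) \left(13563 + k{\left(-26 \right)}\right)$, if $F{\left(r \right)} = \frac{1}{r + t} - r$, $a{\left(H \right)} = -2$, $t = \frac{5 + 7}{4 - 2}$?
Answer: $-34672779$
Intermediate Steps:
$t = 6$ ($t = \frac{12}{2} = 12 \cdot \frac{1}{2} = 6$)
$F{\left(r \right)} = \frac{1}{6 + r} - r$ ($F{\left(r \right)} = \frac{1}{r + 6} - r = \frac{1}{6 + r} - r$)
$k{\left(M \right)} = \frac{9}{4}$ ($k{\left(M \right)} = \frac{1 - \left(-2\right)^{2} - -12}{6 - 2} = \frac{1 - 4 + 12}{4} = \frac{1}{4} \cdot 9 = \frac{9}{4}$)
$\left(16065 - 18621\right) \left(13563 + k{\left(-26 \right)}\right) = \left(16065 - 18621\right) \left(13563 + \frac{9}{4}\right) = \left(-2556\right) \frac{54261}{4} = -34672779$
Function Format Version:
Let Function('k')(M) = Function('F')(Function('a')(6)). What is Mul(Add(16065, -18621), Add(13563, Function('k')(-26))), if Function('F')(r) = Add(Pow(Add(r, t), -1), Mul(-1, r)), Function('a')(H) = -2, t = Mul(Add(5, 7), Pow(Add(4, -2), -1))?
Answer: -34672779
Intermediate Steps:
t = 6 (t = Mul(12, Pow(2, -1)) = Mul(12, Rational(1, 2)) = 6)
Function('F')(r) = Add(Pow(Add(6, r), -1), Mul(-1, r)) (Function('F')(r) = Add(Pow(Add(r, 6), -1), Mul(-1, r)) = Add(Pow(Add(6, r), -1), Mul(-1, r)))
Function('k')(M) = Rational(9, 4) (Function('k')(M) = Mul(Pow(Add(6, -2), -1), Add(1, Mul(-1, Pow(-2, 2)), Mul(-6, -2))) = Mul(Pow(4, -1), Add(1, Mul(-1, 4), 12)) = Mul(Rational(1, 4), Add(1, -4, 12)) = Mul(Rational(1, 4), 9) = Rational(9, 4))
Mul(Add(16065, -18621), Add(13563, Function('k')(-26))) = Mul(Add(16065, -18621), Add(13563, Rational(9, 4))) = Mul(-2556, Rational(54261, 4)) = -34672779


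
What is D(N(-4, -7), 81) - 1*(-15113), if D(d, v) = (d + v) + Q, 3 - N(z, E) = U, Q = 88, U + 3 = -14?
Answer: 15302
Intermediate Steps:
U = -17 (U = -3 - 14 = -17)
N(z, E) = 20 (N(z, E) = 3 - 1*(-17) = 3 + 17 = 20)
D(d, v) = 88 + d + v (D(d, v) = (d + v) + 88 = 88 + d + v)
D(N(-4, -7), 81) - 1*(-15113) = (88 + 20 + 81) - 1*(-15113) = 189 + 15113 = 15302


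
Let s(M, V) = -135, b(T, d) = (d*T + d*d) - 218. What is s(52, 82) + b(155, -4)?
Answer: -957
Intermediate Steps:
b(T, d) = -218 + d² + T*d (b(T, d) = (T*d + d²) - 218 = (d² + T*d) - 218 = -218 + d² + T*d)
s(52, 82) + b(155, -4) = -135 + (-218 + (-4)² + 155*(-4)) = -135 + (-218 + 16 - 620) = -135 - 822 = -957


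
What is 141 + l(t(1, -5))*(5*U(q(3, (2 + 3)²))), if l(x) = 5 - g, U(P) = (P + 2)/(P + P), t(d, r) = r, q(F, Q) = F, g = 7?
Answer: 398/3 ≈ 132.67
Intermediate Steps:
U(P) = (2 + P)/(2*P) (U(P) = (2 + P)/((2*P)) = (2 + P)*(1/(2*P)) = (2 + P)/(2*P))
l(x) = -2 (l(x) = 5 - 1*7 = 5 - 7 = -2)
141 + l(t(1, -5))*(5*U(q(3, (2 + 3)²))) = 141 - 10*(½)*(2 + 3)/3 = 141 - 10*(½)*(⅓)*5 = 141 - 10*5/6 = 141 - 2*25/6 = 141 - 25/3 = 398/3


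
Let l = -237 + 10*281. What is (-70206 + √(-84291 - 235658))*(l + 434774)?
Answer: -30704383482 + 437347*I*√319949 ≈ -3.0704e+10 + 2.4738e+8*I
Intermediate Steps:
l = 2573 (l = -237 + 2810 = 2573)
(-70206 + √(-84291 - 235658))*(l + 434774) = (-70206 + √(-84291 - 235658))*(2573 + 434774) = (-70206 + √(-319949))*437347 = (-70206 + I*√319949)*437347 = -30704383482 + 437347*I*√319949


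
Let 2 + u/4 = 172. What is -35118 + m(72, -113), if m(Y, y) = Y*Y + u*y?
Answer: -106774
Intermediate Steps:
u = 680 (u = -8 + 4*172 = -8 + 688 = 680)
m(Y, y) = Y² + 680*y (m(Y, y) = Y*Y + 680*y = Y² + 680*y)
-35118 + m(72, -113) = -35118 + (72² + 680*(-113)) = -35118 + (5184 - 76840) = -35118 - 71656 = -106774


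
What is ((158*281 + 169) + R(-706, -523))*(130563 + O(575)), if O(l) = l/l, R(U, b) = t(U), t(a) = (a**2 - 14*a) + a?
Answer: 72094960084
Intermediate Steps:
t(a) = a**2 - 13*a
R(U, b) = U*(-13 + U)
O(l) = 1
((158*281 + 169) + R(-706, -523))*(130563 + O(575)) = ((158*281 + 169) - 706*(-13 - 706))*(130563 + 1) = ((44398 + 169) - 706*(-719))*130564 = (44567 + 507614)*130564 = 552181*130564 = 72094960084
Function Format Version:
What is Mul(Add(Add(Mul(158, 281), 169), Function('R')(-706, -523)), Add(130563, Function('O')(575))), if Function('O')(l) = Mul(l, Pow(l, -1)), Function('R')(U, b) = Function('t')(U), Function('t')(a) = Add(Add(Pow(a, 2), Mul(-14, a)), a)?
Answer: 72094960084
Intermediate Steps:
Function('t')(a) = Add(Pow(a, 2), Mul(-13, a))
Function('R')(U, b) = Mul(U, Add(-13, U))
Function('O')(l) = 1
Mul(Add(Add(Mul(158, 281), 169), Function('R')(-706, -523)), Add(130563, Function('O')(575))) = Mul(Add(Add(Mul(158, 281), 169), Mul(-706, Add(-13, -706))), Add(130563, 1)) = Mul(Add(Add(44398, 169), Mul(-706, -719)), 130564) = Mul(Add(44567, 507614), 130564) = Mul(552181, 130564) = 72094960084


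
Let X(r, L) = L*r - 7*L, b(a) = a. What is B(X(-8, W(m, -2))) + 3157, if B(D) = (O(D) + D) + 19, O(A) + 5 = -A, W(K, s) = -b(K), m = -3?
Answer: 3171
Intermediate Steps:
W(K, s) = -K
O(A) = -5 - A
X(r, L) = -7*L + L*r
B(D) = 14 (B(D) = ((-5 - D) + D) + 19 = -5 + 19 = 14)
B(X(-8, W(m, -2))) + 3157 = 14 + 3157 = 3171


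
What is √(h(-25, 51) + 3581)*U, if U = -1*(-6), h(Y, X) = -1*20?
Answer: 6*√3561 ≈ 358.04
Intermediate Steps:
h(Y, X) = -20
U = 6
√(h(-25, 51) + 3581)*U = √(-20 + 3581)*6 = √3561*6 = 6*√3561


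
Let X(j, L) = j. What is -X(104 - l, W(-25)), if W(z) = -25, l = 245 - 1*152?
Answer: -11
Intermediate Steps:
l = 93 (l = 245 - 152 = 93)
-X(104 - l, W(-25)) = -(104 - 1*93) = -(104 - 93) = -1*11 = -11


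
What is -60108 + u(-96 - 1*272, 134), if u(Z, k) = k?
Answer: -59974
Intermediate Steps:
-60108 + u(-96 - 1*272, 134) = -60108 + 134 = -59974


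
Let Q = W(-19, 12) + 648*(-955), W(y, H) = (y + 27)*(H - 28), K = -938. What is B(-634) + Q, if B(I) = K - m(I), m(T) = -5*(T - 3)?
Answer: -623091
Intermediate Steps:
m(T) = 15 - 5*T (m(T) = -5*(-3 + T) = 15 - 5*T)
W(y, H) = (-28 + H)*(27 + y) (W(y, H) = (27 + y)*(-28 + H) = (-28 + H)*(27 + y))
Q = -618968 (Q = (-756 - 28*(-19) + 27*12 + 12*(-19)) + 648*(-955) = (-756 + 532 + 324 - 228) - 618840 = -128 - 618840 = -618968)
B(I) = -953 + 5*I (B(I) = -938 - (15 - 5*I) = -938 + (-15 + 5*I) = -953 + 5*I)
B(-634) + Q = (-953 + 5*(-634)) - 618968 = (-953 - 3170) - 618968 = -4123 - 618968 = -623091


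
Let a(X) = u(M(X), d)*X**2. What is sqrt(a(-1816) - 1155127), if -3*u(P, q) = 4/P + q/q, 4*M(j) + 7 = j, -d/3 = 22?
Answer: I*sqrt(67140809376495)/5469 ≈ 1498.3*I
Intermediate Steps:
d = -66 (d = -3*22 = -66)
M(j) = -7/4 + j/4
u(P, q) = -1/3 - 4/(3*P) (u(P, q) = -(4/P + q/q)/3 = -(4/P + 1)/3 = -(1 + 4/P)/3 = -1/3 - 4/(3*P))
a(X) = X**2*(-9/4 - X/4)/(3*(-7/4 + X/4)) (a(X) = ((-4 - (-7/4 + X/4))/(3*(-7/4 + X/4)))*X**2 = ((-4 + (7/4 - X/4))/(3*(-7/4 + X/4)))*X**2 = ((-9/4 - X/4)/(3*(-7/4 + X/4)))*X**2 = X**2*(-9/4 - X/4)/(3*(-7/4 + X/4)))
sqrt(a(-1816) - 1155127) = sqrt((1/3)*(-1816)**2*(-9 - 1*(-1816))/(-7 - 1816) - 1155127) = sqrt((1/3)*3297856*(-9 + 1816)/(-1823) - 1155127) = sqrt((1/3)*3297856*(-1/1823)*1807 - 1155127) = sqrt(-5959225792/5469 - 1155127) = sqrt(-12276615355/5469) = I*sqrt(67140809376495)/5469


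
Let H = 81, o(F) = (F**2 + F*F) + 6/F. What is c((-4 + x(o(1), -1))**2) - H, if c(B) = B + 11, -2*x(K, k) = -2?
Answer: -61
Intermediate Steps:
o(F) = 2*F**2 + 6/F (o(F) = (F**2 + F**2) + 6/F = 2*F**2 + 6/F)
x(K, k) = 1 (x(K, k) = -1/2*(-2) = 1)
c(B) = 11 + B
c((-4 + x(o(1), -1))**2) - H = (11 + (-4 + 1)**2) - 1*81 = (11 + (-3)**2) - 81 = (11 + 9) - 81 = 20 - 81 = -61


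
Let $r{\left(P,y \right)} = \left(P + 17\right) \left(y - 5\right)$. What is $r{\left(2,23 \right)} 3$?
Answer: $1026$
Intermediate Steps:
$r{\left(P,y \right)} = \left(-5 + y\right) \left(17 + P\right)$ ($r{\left(P,y \right)} = \left(17 + P\right) \left(-5 + y\right) = \left(-5 + y\right) \left(17 + P\right)$)
$r{\left(2,23 \right)} 3 = \left(-85 - 10 + 17 \cdot 23 + 2 \cdot 23\right) 3 = \left(-85 - 10 + 391 + 46\right) 3 = 342 \cdot 3 = 1026$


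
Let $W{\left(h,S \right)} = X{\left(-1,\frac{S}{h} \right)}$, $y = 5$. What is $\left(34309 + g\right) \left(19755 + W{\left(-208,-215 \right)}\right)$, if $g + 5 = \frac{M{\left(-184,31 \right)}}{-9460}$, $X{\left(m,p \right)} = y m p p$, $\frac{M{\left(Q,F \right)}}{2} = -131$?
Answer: $\frac{27728252211843789}{40927744} \approx 6.7749 \cdot 10^{8}$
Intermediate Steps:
$M{\left(Q,F \right)} = -262$ ($M{\left(Q,F \right)} = 2 \left(-131\right) = -262$)
$X{\left(m,p \right)} = 5 m p^{2}$ ($X{\left(m,p \right)} = 5 m p p = 5 m p^{2}$)
$W{\left(h,S \right)} = - \frac{5 S^{2}}{h^{2}}$ ($W{\left(h,S \right)} = 5 \left(-1\right) \left(\frac{S}{h}\right)^{2} = 5 \left(-1\right) \frac{S^{2}}{h^{2}} = - \frac{5 S^{2}}{h^{2}}$)
$g = - \frac{23519}{4730}$ ($g = -5 - \frac{262}{-9460} = -5 - - \frac{131}{4730} = -5 + \frac{131}{4730} = - \frac{23519}{4730} \approx -4.9723$)
$\left(34309 + g\right) \left(19755 + W{\left(-208,-215 \right)}\right) = \left(34309 - \frac{23519}{4730}\right) \left(19755 - \frac{5 \left(-215\right)^{2}}{43264}\right) = \frac{162258051 \left(19755 - 231125 \cdot \frac{1}{43264}\right)}{4730} = \frac{162258051 \left(19755 - \frac{231125}{43264}\right)}{4730} = \frac{162258051}{4730} \cdot \frac{854449195}{43264} = \frac{27728252211843789}{40927744}$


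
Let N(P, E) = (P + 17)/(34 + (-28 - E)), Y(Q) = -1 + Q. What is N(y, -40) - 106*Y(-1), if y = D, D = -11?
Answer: 4879/23 ≈ 212.13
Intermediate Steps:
y = -11
N(P, E) = (17 + P)/(6 - E)
N(y, -40) - 106*Y(-1) = (-17 - 1*(-11))/(-6 - 40) - 106*(-1 - 1) = (-17 + 11)/(-46) - 106*(-2) = -1/46*(-6) - 1*(-212) = 3/23 + 212 = 4879/23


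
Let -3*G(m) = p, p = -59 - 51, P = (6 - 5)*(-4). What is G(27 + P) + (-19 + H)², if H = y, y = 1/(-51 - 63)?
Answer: 5172409/12996 ≈ 398.00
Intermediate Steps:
P = -4 (P = 1*(-4) = -4)
p = -110
y = -1/114 (y = 1/(-114) = -1/114 ≈ -0.0087719)
H = -1/114 ≈ -0.0087719
G(m) = 110/3 (G(m) = -⅓*(-110) = 110/3)
G(27 + P) + (-19 + H)² = 110/3 + (-19 - 1/114)² = 110/3 + (-2167/114)² = 110/3 + 4695889/12996 = 5172409/12996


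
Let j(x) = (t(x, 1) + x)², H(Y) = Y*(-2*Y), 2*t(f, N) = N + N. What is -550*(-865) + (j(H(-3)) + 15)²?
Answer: 568166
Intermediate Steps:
t(f, N) = N (t(f, N) = (N + N)/2 = (2*N)/2 = N)
H(Y) = -2*Y²
j(x) = (1 + x)²
-550*(-865) + (j(H(-3)) + 15)² = -550*(-865) + ((1 - 2*(-3)²)² + 15)² = 475750 + ((1 - 2*9)² + 15)² = 475750 + ((1 - 18)² + 15)² = 475750 + ((-17)² + 15)² = 475750 + (289 + 15)² = 475750 + 304² = 475750 + 92416 = 568166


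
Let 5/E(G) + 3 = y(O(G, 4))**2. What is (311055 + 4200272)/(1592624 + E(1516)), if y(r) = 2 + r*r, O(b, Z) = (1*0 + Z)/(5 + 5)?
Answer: 4696291407/1657924709 ≈ 2.8326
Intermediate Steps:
O(b, Z) = Z/10 (O(b, Z) = (0 + Z)/10 = Z*(1/10) = Z/10)
y(r) = 2 + r**2
E(G) = 3125/1041 (E(G) = 5/(-3 + (2 + ((1/10)*4)**2)**2) = 5/(-3 + (2 + (2/5)**2)**2) = 5/(-3 + (2 + 4/25)**2) = 5/(-3 + (54/25)**2) = 5/(-3 + 2916/625) = 5/(1041/625) = 5*(625/1041) = 3125/1041)
(311055 + 4200272)/(1592624 + E(1516)) = (311055 + 4200272)/(1592624 + 3125/1041) = 4511327/(1657924709/1041) = 4511327*(1041/1657924709) = 4696291407/1657924709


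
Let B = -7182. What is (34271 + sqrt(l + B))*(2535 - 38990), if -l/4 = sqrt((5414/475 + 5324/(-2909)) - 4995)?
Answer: -1249349305 - 7291*sqrt(-548504321831550 - 1105420*I*sqrt(380747863529429))/55271 ≈ -1.2494e+9 + 3.09e+6*I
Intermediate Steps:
l = -4*I*sqrt(380747863529429)/276355 (l = -4*sqrt((5414/475 + 5324/(-2909)) - 4995) = -4*sqrt((5414*(1/475) + 5324*(-1/2909)) - 4995) = -4*sqrt((5414/475 - 5324/2909) - 4995) = -4*sqrt(13220426/1381775 - 4995) = -4*I*sqrt(380747863529429)/276355 ≈ -282.43*I)
(34271 + sqrt(l + B))*(2535 - 38990) = (34271 + sqrt(-4*I*sqrt(380747863529429)/276355 - 7182))*(2535 - 38990) = (34271 + sqrt(-7182 - 4*I*sqrt(380747863529429)/276355))*(-36455) = -1249349305 - 36455*sqrt(-7182 - 4*I*sqrt(380747863529429)/276355)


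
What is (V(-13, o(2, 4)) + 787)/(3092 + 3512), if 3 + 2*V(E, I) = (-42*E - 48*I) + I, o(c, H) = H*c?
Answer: 1741/13208 ≈ 0.13181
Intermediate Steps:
V(E, I) = -3/2 - 21*E - 47*I/2 (V(E, I) = -3/2 + ((-42*E - 48*I) + I)/2 = -3/2 + ((-48*I - 42*E) + I)/2 = -3/2 + (-47*I - 42*E)/2 = -3/2 + (-21*E - 47*I/2) = -3/2 - 21*E - 47*I/2)
(V(-13, o(2, 4)) + 787)/(3092 + 3512) = ((-3/2 - 21*(-13) - 94*2) + 787)/(3092 + 3512) = ((-3/2 + 273 - 47/2*8) + 787)/6604 = ((-3/2 + 273 - 188) + 787)*(1/6604) = (167/2 + 787)*(1/6604) = (1741/2)*(1/6604) = 1741/13208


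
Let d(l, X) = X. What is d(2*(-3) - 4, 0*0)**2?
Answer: 0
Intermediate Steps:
d(2*(-3) - 4, 0*0)**2 = (0*0)**2 = 0**2 = 0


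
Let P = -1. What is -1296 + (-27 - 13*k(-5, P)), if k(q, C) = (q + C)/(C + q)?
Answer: -1336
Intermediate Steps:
k(q, C) = 1 (k(q, C) = (C + q)/(C + q) = 1)
-1296 + (-27 - 13*k(-5, P)) = -1296 + (-27 - 13*1) = -1296 + (-27 - 13) = -1296 - 40 = -1336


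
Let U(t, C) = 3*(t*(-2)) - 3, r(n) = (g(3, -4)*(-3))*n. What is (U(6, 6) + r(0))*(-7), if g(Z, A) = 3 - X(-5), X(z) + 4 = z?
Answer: 273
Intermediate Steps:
X(z) = -4 + z
g(Z, A) = 12 (g(Z, A) = 3 - (-4 - 5) = 3 - 1*(-9) = 3 + 9 = 12)
r(n) = -36*n (r(n) = (12*(-3))*n = -36*n)
U(t, C) = -3 - 6*t (U(t, C) = 3*(-2*t) - 3 = -6*t - 3 = -3 - 6*t)
(U(6, 6) + r(0))*(-7) = ((-3 - 6*6) - 36*0)*(-7) = ((-3 - 36) + 0)*(-7) = (-39 + 0)*(-7) = -39*(-7) = 273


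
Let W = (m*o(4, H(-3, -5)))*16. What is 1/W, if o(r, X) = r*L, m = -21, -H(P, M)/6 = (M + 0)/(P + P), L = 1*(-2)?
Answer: 1/2688 ≈ 0.00037202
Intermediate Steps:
L = -2
H(P, M) = -3*M/P (H(P, M) = -6*(M + 0)/(P + P) = -6*M/(2*P) = -6*M*1/(2*P) = -3*M/P)
o(r, X) = -2*r (o(r, X) = r*(-2) = -2*r)
W = 2688 (W = -(-42)*4*16 = -21*(-8)*16 = 168*16 = 2688)
1/W = 1/2688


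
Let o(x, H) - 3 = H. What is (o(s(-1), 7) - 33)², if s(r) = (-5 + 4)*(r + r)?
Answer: 529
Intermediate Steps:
s(r) = -2*r
o(x, H) = 3 + H
(o(s(-1), 7) - 33)² = ((3 + 7) - 33)² = (10 - 33)² = (-23)² = 529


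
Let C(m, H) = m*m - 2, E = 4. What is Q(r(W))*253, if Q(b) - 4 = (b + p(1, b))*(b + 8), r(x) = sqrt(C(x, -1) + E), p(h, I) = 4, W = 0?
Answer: 9614 + 3036*sqrt(2) ≈ 13908.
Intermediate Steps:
C(m, H) = -2 + m**2 (C(m, H) = m**2 - 2 = -2 + m**2)
r(x) = sqrt(2 + x**2) (r(x) = sqrt((-2 + x**2) + 4) = sqrt(2 + x**2))
Q(b) = 4 + (4 + b)*(8 + b) (Q(b) = 4 + (b + 4)*(b + 8) = 4 + (4 + b)*(8 + b))
Q(r(W))*253 = (36 + (sqrt(2 + 0**2))**2 + 12*sqrt(2 + 0**2))*253 = (36 + (sqrt(2 + 0))**2 + 12*sqrt(2 + 0))*253 = (36 + (sqrt(2))**2 + 12*sqrt(2))*253 = (36 + 2 + 12*sqrt(2))*253 = (38 + 12*sqrt(2))*253 = 9614 + 3036*sqrt(2)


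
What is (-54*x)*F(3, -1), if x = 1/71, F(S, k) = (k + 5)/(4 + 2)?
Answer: -36/71 ≈ -0.50704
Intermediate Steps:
F(S, k) = ⅚ + k/6 (F(S, k) = (5 + k)/6 = (5 + k)*(⅙) = ⅚ + k/6)
x = 1/71 ≈ 0.014085
(-54*x)*F(3, -1) = (-54*1/71)*(⅚ + (⅙)*(-1)) = -54*(⅚ - ⅙)/71 = -54/71*⅔ = -36/71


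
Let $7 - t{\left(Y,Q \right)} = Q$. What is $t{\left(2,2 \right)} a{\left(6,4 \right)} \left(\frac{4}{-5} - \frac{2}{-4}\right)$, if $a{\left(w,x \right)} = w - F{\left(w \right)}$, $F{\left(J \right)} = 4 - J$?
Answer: $-12$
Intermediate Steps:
$t{\left(Y,Q \right)} = 7 - Q$
$a{\left(w,x \right)} = -4 + 2 w$ ($a{\left(w,x \right)} = w - \left(4 - w\right) = w + \left(-4 + w\right) = -4 + 2 w$)
$t{\left(2,2 \right)} a{\left(6,4 \right)} \left(\frac{4}{-5} - \frac{2}{-4}\right) = \left(7 - 2\right) \left(-4 + 2 \cdot 6\right) \left(\frac{4}{-5} - \frac{2}{-4}\right) = \left(7 - 2\right) \left(-4 + 12\right) \left(4 \left(- \frac{1}{5}\right) - - \frac{1}{2}\right) = 5 \cdot 8 \left(- \frac{4}{5} + \frac{1}{2}\right) = 40 \left(- \frac{3}{10}\right) = -12$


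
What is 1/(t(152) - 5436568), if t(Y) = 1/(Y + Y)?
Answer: -304/1652716671 ≈ -1.8394e-7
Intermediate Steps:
t(Y) = 1/(2*Y)
1/(t(152) - 5436568) = 1/((1/2)/152 - 5436568) = 1/((1/2)*(1/152) - 5436568) = 1/(1/304 - 5436568) = 1/(-1652716671/304) = -304/1652716671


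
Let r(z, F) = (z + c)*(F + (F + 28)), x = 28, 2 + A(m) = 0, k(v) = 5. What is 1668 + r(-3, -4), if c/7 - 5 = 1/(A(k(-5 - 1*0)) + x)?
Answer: 30074/13 ≈ 2313.4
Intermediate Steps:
A(m) = -2 (A(m) = -2 + 0 = -2)
c = 917/26 (c = 35 + 7/(-2 + 28) = 35 + 7/26 = 917/26 ≈ 35.269)
r(z, F) = (28 + 2*F)*(917/26 + z) (r(z, F) = (z + 917/26)*(F + (F + 28)) = (917/26 + z)*(F + (28 + F)) = (917/26 + z)*(28 + 2*F) = (28 + 2*F)*(917/26 + z))
1668 + r(-3, -4) = 1668 + (12838/13 + 28*(-3) + (917/13)*(-4) + 2*(-4)*(-3)) = 1668 + (12838/13 - 84 - 3668/13 + 24) = 1668 + 8390/13 = 30074/13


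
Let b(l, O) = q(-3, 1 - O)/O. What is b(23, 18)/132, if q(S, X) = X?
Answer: -17/2376 ≈ -0.0071549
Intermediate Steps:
b(l, O) = (1 - O)/O
b(23, 18)/132 = ((1 - 1*18)/18)/132 = ((1 - 18)/18)*(1/132) = ((1/18)*(-17))*(1/132) = -17/18*1/132 = -17/2376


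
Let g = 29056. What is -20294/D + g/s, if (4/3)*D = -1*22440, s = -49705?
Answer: 51970079/83653515 ≈ 0.62125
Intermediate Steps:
D = -16830 (D = 3*(-1*22440)/4 = (¾)*(-22440) = -16830)
-20294/D + g/s = -20294/(-16830) + 29056/(-49705) = -20294*(-1/16830) + 29056*(-1/49705) = 10147/8415 - 29056/49705 = 51970079/83653515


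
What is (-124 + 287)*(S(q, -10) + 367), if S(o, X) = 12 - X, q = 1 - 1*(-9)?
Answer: 63407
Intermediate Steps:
q = 10 (q = 1 + 9 = 10)
(-124 + 287)*(S(q, -10) + 367) = (-124 + 287)*((12 - 1*(-10)) + 367) = 163*((12 + 10) + 367) = 163*(22 + 367) = 163*389 = 63407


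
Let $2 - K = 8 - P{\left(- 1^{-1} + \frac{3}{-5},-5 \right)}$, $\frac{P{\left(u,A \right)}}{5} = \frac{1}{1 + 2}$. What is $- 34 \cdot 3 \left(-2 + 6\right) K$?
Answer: $1768$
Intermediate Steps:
$P{\left(u,A \right)} = \frac{5}{3}$ ($P{\left(u,A \right)} = \frac{5}{1 + 2} = \frac{5}{3}$)
$K = - \frac{13}{3}$ ($K = 2 - \left(8 - \frac{5}{3}\right) = 2 - \frac{19}{3} = - \frac{13}{3} \approx -4.3333$)
$- 34 \cdot 3 \left(-2 + 6\right) K = - 34 \cdot 3 \left(-2 + 6\right) \left(- \frac{13}{3}\right) = - 34 \cdot 3 \cdot 4 \left(- \frac{13}{3}\right) = \left(-34\right) 12 \left(- \frac{13}{3}\right) = \left(-408\right) \left(- \frac{13}{3}\right) = 1768$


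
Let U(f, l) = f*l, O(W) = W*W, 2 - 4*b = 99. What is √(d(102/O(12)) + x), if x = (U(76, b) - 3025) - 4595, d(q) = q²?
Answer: I*√5450399/24 ≈ 97.275*I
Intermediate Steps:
b = -97/4 (b = ½ - ¼*99 = ½ - 99/4 = -97/4 ≈ -24.250)
O(W) = W²
x = -9463 (x = (76*(-97/4) - 3025) - 4595 = (-1843 - 3025) - 4595 = -4868 - 4595 = -9463)
√(d(102/O(12)) + x) = √((102/(12²))² - 9463) = √((102/144)² - 9463) = √((102*(1/144))² - 9463) = √((17/24)² - 9463) = √(289/576 - 9463) = √(-5450399/576) = I*√5450399/24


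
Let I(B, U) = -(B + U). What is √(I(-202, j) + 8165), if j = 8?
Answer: √8359 ≈ 91.428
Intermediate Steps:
I(B, U) = -B - U
√(I(-202, j) + 8165) = √((-1*(-202) - 1*8) + 8165) = √((202 - 8) + 8165) = √(194 + 8165) = √8359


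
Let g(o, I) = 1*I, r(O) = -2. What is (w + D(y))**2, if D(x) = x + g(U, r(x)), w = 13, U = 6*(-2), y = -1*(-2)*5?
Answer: 441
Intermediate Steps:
y = 10 (y = 2*5 = 10)
U = -12
g(o, I) = I
D(x) = -2 + x (D(x) = x - 2 = -2 + x)
(w + D(y))**2 = (13 + (-2 + 10))**2 = (13 + 8)**2 = 21**2 = 441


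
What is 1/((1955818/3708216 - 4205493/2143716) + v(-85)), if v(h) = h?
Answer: -165611707722/14314540116595 ≈ -0.011569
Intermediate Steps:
1/((1955818/3708216 - 4205493/2143716) + v(-85)) = 1/((1955818/3708216 - 4205493/2143716) - 85) = 1/((1955818*(1/3708216) - 4205493*1/2143716) - 85) = 1/((977909/1854108 - 1401831/714572) - 85) = 1/(-237544960225/165611707722 - 85) = 1/(-14314540116595/165611707722) = -165611707722/14314540116595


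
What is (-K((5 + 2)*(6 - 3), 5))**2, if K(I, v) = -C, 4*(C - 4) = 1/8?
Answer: 16641/1024 ≈ 16.251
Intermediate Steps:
C = 129/32 (C = 4 + (1/8)/4 = 4 + (1*(1/8))/4 = 4 + (1/4)*(1/8) = 4 + 1/32 = 129/32 ≈ 4.0313)
K(I, v) = -129/32 (K(I, v) = -1*129/32 = -129/32)
(-K((5 + 2)*(6 - 3), 5))**2 = (-1*(-129/32))**2 = (129/32)**2 = 16641/1024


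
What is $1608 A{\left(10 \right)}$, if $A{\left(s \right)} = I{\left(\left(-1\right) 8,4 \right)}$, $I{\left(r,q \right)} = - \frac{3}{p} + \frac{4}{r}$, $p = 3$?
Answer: $-2412$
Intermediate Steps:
$I{\left(r,q \right)} = -1 + \frac{4}{r}$ ($I{\left(r,q \right)} = - \frac{3}{3} + \frac{4}{r} = \left(-3\right) \frac{1}{3} + \frac{4}{r} = -1 + \frac{4}{r}$)
$A{\left(s \right)} = - \frac{3}{2}$ ($A{\left(s \right)} = \frac{4 - \left(-1\right) 8}{\left(-1\right) 8} = \frac{4 - -8}{-8} = - \frac{4 + 8}{8} = \left(- \frac{1}{8}\right) 12 = - \frac{3}{2}$)
$1608 A{\left(10 \right)} = 1608 \left(- \frac{3}{2}\right) = -2412$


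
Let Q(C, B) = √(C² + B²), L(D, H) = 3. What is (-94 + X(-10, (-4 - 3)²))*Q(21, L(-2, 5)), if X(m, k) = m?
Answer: -1560*√2 ≈ -2206.2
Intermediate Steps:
Q(C, B) = √(B² + C²)
(-94 + X(-10, (-4 - 3)²))*Q(21, L(-2, 5)) = (-94 - 10)*√(3² + 21²) = -104*√(9 + 441) = -1560*√2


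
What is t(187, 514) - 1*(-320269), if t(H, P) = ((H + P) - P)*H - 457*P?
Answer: 120340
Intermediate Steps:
t(H, P) = H**2 - 457*P (t(H, P) = H*H - 457*P = H**2 - 457*P)
t(187, 514) - 1*(-320269) = (187**2 - 457*514) - 1*(-320269) = (34969 - 234898) + 320269 = -199929 + 320269 = 120340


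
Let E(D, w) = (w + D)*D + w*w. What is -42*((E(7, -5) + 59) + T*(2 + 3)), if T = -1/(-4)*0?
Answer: -4116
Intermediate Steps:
T = 0 (T = -(-1)/4*0 = -1*(-1/4)*0 = (1/4)*0 = 0)
E(D, w) = w**2 + D*(D + w) (E(D, w) = (D + w)*D + w**2 = D*(D + w) + w**2 = w**2 + D*(D + w))
-42*((E(7, -5) + 59) + T*(2 + 3)) = -42*(((7**2 + (-5)**2 + 7*(-5)) + 59) + 0*(2 + 3)) = -42*(((49 + 25 - 35) + 59) + 0*5) = -42*((39 + 59) + 0) = -42*(98 + 0) = -42*98 = -4116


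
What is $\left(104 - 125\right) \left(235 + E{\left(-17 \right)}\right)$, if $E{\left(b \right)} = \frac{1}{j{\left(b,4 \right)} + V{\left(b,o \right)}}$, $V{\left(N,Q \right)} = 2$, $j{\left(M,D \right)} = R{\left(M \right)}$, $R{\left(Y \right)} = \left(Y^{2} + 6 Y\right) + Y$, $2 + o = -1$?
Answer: $- \frac{848841}{172} \approx -4935.1$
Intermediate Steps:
$o = -3$ ($o = -2 - 1 = -3$)
$R{\left(Y \right)} = Y^{2} + 7 Y$
$j{\left(M,D \right)} = M \left(7 + M\right)$
$E{\left(b \right)} = \frac{1}{2 + b \left(7 + b\right)}$ ($E{\left(b \right)} = \frac{1}{b \left(7 + b\right) + 2} = \frac{1}{2 + b \left(7 + b\right)}$)
$\left(104 - 125\right) \left(235 + E{\left(-17 \right)}\right) = \left(104 - 125\right) \left(235 + \frac{1}{2 - 17 \left(7 - 17\right)}\right) = - 21 \left(235 + \frac{1}{2 - -170}\right) = - 21 \left(235 + \frac{1}{2 + 170}\right) = - 21 \left(235 + \frac{1}{172}\right) = \left(-21\right) \frac{40421}{172} = - \frac{848841}{172}$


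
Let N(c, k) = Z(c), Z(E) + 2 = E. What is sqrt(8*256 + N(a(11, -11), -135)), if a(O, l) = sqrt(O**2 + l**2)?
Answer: sqrt(2046 + 11*sqrt(2)) ≈ 45.404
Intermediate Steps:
Z(E) = -2 + E
N(c, k) = -2 + c
sqrt(8*256 + N(a(11, -11), -135)) = sqrt(8*256 + (-2 + sqrt(11**2 + (-11)**2))) = sqrt(2048 + (-2 + sqrt(121 + 121))) = sqrt(2048 + (-2 + sqrt(242))) = sqrt(2048 + (-2 + 11*sqrt(2))) = sqrt(2046 + 11*sqrt(2))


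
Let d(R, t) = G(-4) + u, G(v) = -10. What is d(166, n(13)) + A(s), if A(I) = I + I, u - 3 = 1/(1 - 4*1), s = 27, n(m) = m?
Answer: 140/3 ≈ 46.667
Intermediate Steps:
u = 8/3 (u = 3 + 1/(1 - 4*1) = 3 + 1/(1 - 4) = 3 + 1/(-3) = 3 - ⅓ = 8/3 ≈ 2.6667)
A(I) = 2*I
d(R, t) = -22/3 (d(R, t) = -10 + 8/3 = -22/3)
d(166, n(13)) + A(s) = -22/3 + 2*27 = -22/3 + 54 = 140/3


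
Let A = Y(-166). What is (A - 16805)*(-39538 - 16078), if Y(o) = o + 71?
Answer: 939910400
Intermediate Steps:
Y(o) = 71 + o
A = -95 (A = 71 - 166 = -95)
(A - 16805)*(-39538 - 16078) = (-95 - 16805)*(-39538 - 16078) = -16900*(-55616) = 939910400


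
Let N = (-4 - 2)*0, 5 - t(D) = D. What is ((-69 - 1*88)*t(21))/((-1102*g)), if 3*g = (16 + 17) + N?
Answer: -1256/6061 ≈ -0.20723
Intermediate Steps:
t(D) = 5 - D
N = 0 (N = -6*0 = 0)
g = 11 (g = ((16 + 17) + 0)/3 = (33 + 0)/3 = (⅓)*33 = 11)
((-69 - 1*88)*t(21))/((-1102*g)) = ((-69 - 1*88)*(5 - 1*21))/((-1102*11)) = ((-69 - 88)*(5 - 21))/(-12122) = -157*(-16)*(-1/12122) = 2512*(-1/12122) = -1256/6061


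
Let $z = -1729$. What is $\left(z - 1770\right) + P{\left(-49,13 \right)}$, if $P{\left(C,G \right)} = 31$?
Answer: $-3468$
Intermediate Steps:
$\left(z - 1770\right) + P{\left(-49,13 \right)} = \left(-1729 - 1770\right) + 31 = -3499 + 31 = -3468$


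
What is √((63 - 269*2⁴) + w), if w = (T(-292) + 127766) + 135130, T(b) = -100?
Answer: √258555 ≈ 508.48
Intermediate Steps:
w = 262796 (w = (-100 + 127766) + 135130 = 127666 + 135130 = 262796)
√((63 - 269*2⁴) + w) = √((63 - 269*2⁴) + 262796) = √((63 - 269*16) + 262796) = √((63 - 4304) + 262796) = √(-4241 + 262796) = √258555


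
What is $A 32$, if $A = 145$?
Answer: $4640$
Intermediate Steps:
$A 32 = 145 \cdot 32 = 4640$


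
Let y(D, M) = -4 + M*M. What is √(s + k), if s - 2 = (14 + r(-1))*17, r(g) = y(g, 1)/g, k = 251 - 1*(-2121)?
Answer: √2663 ≈ 51.604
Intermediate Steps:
y(D, M) = -4 + M²
k = 2372 (k = 251 + 2121 = 2372)
r(g) = -3/g (r(g) = (-4 + 1²)/g = (-4 + 1)/g = -3/g)
s = 291 (s = 2 + (14 - 3/(-1))*17 = 2 + (14 - 3*(-1))*17 = 2 + (14 + 3)*17 = 2 + 17*17 = 2 + 289 = 291)
√(s + k) = √(291 + 2372) = √2663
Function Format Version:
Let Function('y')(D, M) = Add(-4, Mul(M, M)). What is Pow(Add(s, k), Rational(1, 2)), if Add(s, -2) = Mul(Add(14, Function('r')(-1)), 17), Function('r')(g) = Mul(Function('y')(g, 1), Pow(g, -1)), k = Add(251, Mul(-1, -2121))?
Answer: Pow(2663, Rational(1, 2)) ≈ 51.604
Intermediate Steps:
Function('y')(D, M) = Add(-4, Pow(M, 2))
k = 2372 (k = Add(251, 2121) = 2372)
Function('r')(g) = Mul(-3, Pow(g, -1)) (Function('r')(g) = Mul(Add(-4, Pow(1, 2)), Pow(g, -1)) = Mul(Add(-4, 1), Pow(g, -1)) = Mul(-3, Pow(g, -1)))
s = 291 (s = Add(2, Mul(Add(14, Mul(-3, Pow(-1, -1))), 17)) = Add(2, Mul(Add(14, Mul(-3, -1)), 17)) = Add(2, Mul(Add(14, 3), 17)) = Add(2, Mul(17, 17)) = Add(2, 289) = 291)
Pow(Add(s, k), Rational(1, 2)) = Pow(Add(291, 2372), Rational(1, 2)) = Pow(2663, Rational(1, 2))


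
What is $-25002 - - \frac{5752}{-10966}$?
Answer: $- \frac{137088842}{5483} \approx -25003.0$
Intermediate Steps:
$-25002 - - \frac{5752}{-10966} = -25002 - \left(-5752\right) \left(- \frac{1}{10966}\right) = -25002 - \frac{2876}{5483} = - \frac{137088842}{5483}$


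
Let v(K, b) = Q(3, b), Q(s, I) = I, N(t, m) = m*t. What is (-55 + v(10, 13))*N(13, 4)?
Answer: -2184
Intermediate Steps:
v(K, b) = b
(-55 + v(10, 13))*N(13, 4) = (-55 + 13)*(4*13) = -42*52 = -2184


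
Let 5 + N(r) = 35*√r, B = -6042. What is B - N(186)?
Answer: -6037 - 35*√186 ≈ -6514.3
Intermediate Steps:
N(r) = -5 + 35*√r
B - N(186) = -6042 - (-5 + 35*√186) = -6042 + (5 - 35*√186) = -6037 - 35*√186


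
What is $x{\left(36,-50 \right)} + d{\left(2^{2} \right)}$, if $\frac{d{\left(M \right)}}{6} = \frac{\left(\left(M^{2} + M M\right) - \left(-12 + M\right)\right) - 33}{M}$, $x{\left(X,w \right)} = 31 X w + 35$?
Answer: $- \frac{111509}{2} \approx -55755.0$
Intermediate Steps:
$x{\left(X,w \right)} = 35 + 31 X w$ ($x{\left(X,w \right)} = 31 X w + 35 = 35 + 31 X w$)
$d{\left(M \right)} = \frac{6 \left(-21 - M + 2 M^{2}\right)}{M}$ ($d{\left(M \right)} = 6 \frac{\left(\left(M^{2} + M M\right) - \left(-12 + M\right)\right) - 33}{M} = 6 \frac{\left(\left(M^{2} + M^{2}\right) - \left(-12 + M\right)\right) - 33}{M} = 6 \frac{\left(2 M^{2} - \left(-12 + M\right)\right) - 33}{M} = 6 \frac{\left(12 - M + 2 M^{2}\right) - 33}{M} = 6 \frac{-21 - M + 2 M^{2}}{M} = \frac{6 \left(-21 - M + 2 M^{2}\right)}{M}$)
$x{\left(36,-50 \right)} + d{\left(2^{2} \right)} = \left(35 + 31 \cdot 36 \left(-50\right)\right) - \left(6 - 48 + \frac{63}{2}\right) = \left(35 - 55800\right) - \left(-42 + \frac{63}{2}\right) = -55765 - - \frac{21}{2} = -55765 + \frac{21}{2} = - \frac{111509}{2}$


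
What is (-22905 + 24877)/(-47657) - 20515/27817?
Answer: -1032538479/1325674769 ≈ -0.77888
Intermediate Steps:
(-22905 + 24877)/(-47657) - 20515/27817 = 1972*(-1/47657) - 20515*1/27817 = -1972/47657 - 20515/27817 = -1032538479/1325674769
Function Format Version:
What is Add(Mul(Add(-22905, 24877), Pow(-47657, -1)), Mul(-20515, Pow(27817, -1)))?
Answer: Rational(-1032538479, 1325674769) ≈ -0.77888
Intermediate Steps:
Add(Mul(Add(-22905, 24877), Pow(-47657, -1)), Mul(-20515, Pow(27817, -1))) = Add(Mul(1972, Rational(-1, 47657)), Mul(-20515, Rational(1, 27817))) = Add(Rational(-1972, 47657), Rational(-20515, 27817)) = Rational(-1032538479, 1325674769)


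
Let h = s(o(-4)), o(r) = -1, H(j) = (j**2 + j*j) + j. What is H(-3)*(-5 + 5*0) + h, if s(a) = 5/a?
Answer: -80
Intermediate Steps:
H(j) = j + 2*j**2 (H(j) = (j**2 + j**2) + j = 2*j**2 + j = j + 2*j**2)
h = -5 (h = 5/(-1) = 5*(-1) = -5)
H(-3)*(-5 + 5*0) + h = (-3*(1 + 2*(-3)))*(-5 + 5*0) - 5 = (-3*(1 - 6))*(-5 + 0) - 5 = -3*(-5)*(-5) - 5 = 15*(-5) - 5 = -75 - 5 = -80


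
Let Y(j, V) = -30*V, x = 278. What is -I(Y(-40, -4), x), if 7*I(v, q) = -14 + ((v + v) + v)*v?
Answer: -43186/7 ≈ -6169.4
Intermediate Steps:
I(v, q) = -2 + 3*v²/7 (I(v, q) = (-14 + ((v + v) + v)*v)/7 = (-14 + (2*v + v)*v)/7 = (-14 + (3*v)*v)/7 = (-14 + 3*v²)/7 = -2 + 3*v²/7)
-I(Y(-40, -4), x) = -(-2 + 3*(-30*(-4))²/7) = -(-2 + (3/7)*120²) = -(-2 + (3/7)*14400) = -(-2 + 43200/7) = -1*43186/7 = -43186/7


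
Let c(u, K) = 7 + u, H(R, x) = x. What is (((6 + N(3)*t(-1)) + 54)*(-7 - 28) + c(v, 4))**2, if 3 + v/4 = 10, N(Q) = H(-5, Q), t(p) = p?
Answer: 3841600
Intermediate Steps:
N(Q) = Q
v = 28 (v = -12 + 4*10 = -12 + 40 = 28)
(((6 + N(3)*t(-1)) + 54)*(-7 - 28) + c(v, 4))**2 = (((6 + 3*(-1)) + 54)*(-7 - 28) + (7 + 28))**2 = (((6 - 3) + 54)*(-35) + 35)**2 = ((3 + 54)*(-35) + 35)**2 = (57*(-35) + 35)**2 = (-1995 + 35)**2 = (-1960)**2 = 3841600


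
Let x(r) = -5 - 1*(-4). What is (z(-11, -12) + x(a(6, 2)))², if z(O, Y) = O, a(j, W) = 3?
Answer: 144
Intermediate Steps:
x(r) = -1 (x(r) = -5 + 4 = -1)
(z(-11, -12) + x(a(6, 2)))² = (-11 - 1)² = (-12)² = 144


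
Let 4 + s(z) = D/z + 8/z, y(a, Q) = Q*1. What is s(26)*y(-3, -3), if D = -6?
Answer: 153/13 ≈ 11.769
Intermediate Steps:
y(a, Q) = Q
s(z) = -4 + 2/z (s(z) = -4 + (-6/z + 8/z) = -4 + 2/z)
s(26)*y(-3, -3) = (-4 + 2/26)*(-3) = (-4 + 2*(1/26))*(-3) = (-4 + 1/13)*(-3) = -51/13*(-3) = 153/13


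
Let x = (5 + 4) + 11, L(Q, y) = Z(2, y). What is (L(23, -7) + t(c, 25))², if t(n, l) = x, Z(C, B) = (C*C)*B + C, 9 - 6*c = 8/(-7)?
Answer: 36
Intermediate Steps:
c = 71/42 (c = 3/2 - 4/(3*(-7)) = 3/2 - 4*(-1)/(3*7) = 3/2 - ⅙*(-8/7) = 3/2 + 4/21 = 71/42 ≈ 1.6905)
Z(C, B) = C + B*C² (Z(C, B) = C²*B + C = B*C² + C = C + B*C²)
L(Q, y) = 2 + 4*y (L(Q, y) = 2*(1 + y*2) = 2*(1 + 2*y) = 2 + 4*y)
x = 20 (x = 9 + 11 = 20)
t(n, l) = 20
(L(23, -7) + t(c, 25))² = ((2 + 4*(-7)) + 20)² = ((2 - 28) + 20)² = (-26 + 20)² = (-6)² = 36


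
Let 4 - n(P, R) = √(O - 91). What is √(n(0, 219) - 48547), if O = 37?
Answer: √(-48543 - 3*I*√6) ≈ 0.017 - 220.32*I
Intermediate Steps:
n(P, R) = 4 - 3*I*√6 (n(P, R) = 4 - √(37 - 91) = 4 - √(-54) = 4 - 3*I*√6)
√(n(0, 219) - 48547) = √((4 - 3*I*√6) - 48547) = √(-48543 - 3*I*√6)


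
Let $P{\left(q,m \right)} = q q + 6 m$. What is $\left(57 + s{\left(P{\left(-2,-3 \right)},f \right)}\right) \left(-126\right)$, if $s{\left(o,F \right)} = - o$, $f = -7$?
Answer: $-8946$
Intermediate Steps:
$P{\left(q,m \right)} = q^{2} + 6 m$
$\left(57 + s{\left(P{\left(-2,-3 \right)},f \right)}\right) \left(-126\right) = \left(57 - \left(\left(-2\right)^{2} + 6 \left(-3\right)\right)\right) \left(-126\right) = \left(57 - \left(4 - 18\right)\right) \left(-126\right) = \left(57 - -14\right) \left(-126\right) = \left(57 + 14\right) \left(-126\right) = 71 \left(-126\right) = -8946$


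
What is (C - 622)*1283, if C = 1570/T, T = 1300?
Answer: -103541949/130 ≈ -7.9648e+5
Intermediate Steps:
C = 157/130 (C = 1570/1300 = 1570*(1/1300) = 157/130 ≈ 1.2077)
(C - 622)*1283 = (157/130 - 622)*1283 = -80703/130*1283 = -103541949/130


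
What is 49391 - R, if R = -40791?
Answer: 90182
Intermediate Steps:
49391 - R = 49391 - 1*(-40791) = 49391 + 40791 = 90182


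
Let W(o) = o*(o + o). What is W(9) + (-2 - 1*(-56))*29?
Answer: 1728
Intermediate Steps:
W(o) = 2*o² (W(o) = o*(2*o) = 2*o²)
W(9) + (-2 - 1*(-56))*29 = 2*9² + (-2 - 1*(-56))*29 = 2*81 + (-2 + 56)*29 = 162 + 54*29 = 162 + 1566 = 1728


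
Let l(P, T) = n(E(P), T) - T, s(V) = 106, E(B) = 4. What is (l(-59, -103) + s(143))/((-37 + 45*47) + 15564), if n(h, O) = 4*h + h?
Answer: 229/17642 ≈ 0.012980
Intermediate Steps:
n(h, O) = 5*h
l(P, T) = 20 - T (l(P, T) = 5*4 - T = 20 - T)
(l(-59, -103) + s(143))/((-37 + 45*47) + 15564) = ((20 - 1*(-103)) + 106)/((-37 + 45*47) + 15564) = ((20 + 103) + 106)/((-37 + 2115) + 15564) = (123 + 106)/(2078 + 15564) = 229/17642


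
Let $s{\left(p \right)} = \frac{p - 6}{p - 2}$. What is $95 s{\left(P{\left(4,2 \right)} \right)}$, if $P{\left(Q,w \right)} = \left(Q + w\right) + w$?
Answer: $\frac{95}{3} \approx 31.667$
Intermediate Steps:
$P{\left(Q,w \right)} = Q + 2 w$
$s{\left(p \right)} = \frac{-6 + p}{-2 + p}$
$95 s{\left(P{\left(4,2 \right)} \right)} = 95 \frac{-6 + \left(4 + 2 \cdot 2\right)}{-2 + \left(4 + 2 \cdot 2\right)} = 95 \frac{-6 + \left(4 + 4\right)}{-2 + \left(4 + 4\right)} = 95 \frac{-6 + 8}{-2 + 8} = 95 \cdot \frac{1}{6} \cdot 2 = 95 \cdot \frac{1}{3} = \frac{95}{3}$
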